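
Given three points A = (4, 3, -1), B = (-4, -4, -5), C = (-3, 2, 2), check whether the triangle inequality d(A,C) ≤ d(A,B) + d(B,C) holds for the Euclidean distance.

d(A,B) = √(8² + 7² + 4²) = √129 ≈ 11.3578, d(B,C) = √(1² + 6² + 7²) = √86 ≈ 9.2736, d(A,C) = √(7² + 1² + 3²) = √59 ≈ 7.6811.
d(A,C) ≈ 7.6811 ≤ 11.3578 + 9.2736 = 20.6314. Triangle inequality is satisfied.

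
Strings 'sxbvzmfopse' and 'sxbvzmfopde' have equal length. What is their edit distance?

Let D[i][j] be the edit distance between the first i characters of 'sxbvzmfopse' and the first j characters of 'sxbvzmfopde', with D[i][0] = i, D[0][j] = j, and D[i][j] = D[i-1][j-1] if the characters match, else 1 + min(D[i-1][j], D[i][j-1], D[i-1][j-1]). Filling the table (rows: prefixes of 'sxbvzmfopse', columns: prefixes of 'sxbvzmfopde'):
     ε  s  x  b  v  z  m  f  o  p  d  e
  ε  0  1  2  3  4  5  6  7  8  9 10 11
  s  1  0  1  2  3  4  5  6  7  8  9 10
  x  2  1  0  1  2  3  4  5  6  7  8  9
  b  3  2  1  0  1  2  3  4  5  6  7  8
  v  4  3  2  1  0  1  2  3  4  5  6  7
  z  5  4  3  2  1  0  1  2  3  4  5  6
  m  6  5  4  3  2  1  0  1  2  3  4  5
  f  7  6  5  4  3  2  1  0  1  2  3  4
  o  8  7  6  5  4  3  2  1  0  1  2  3
  p  9  8  7  6  5  4  3  2  1  0  1  2
  s 10  9  8  7  6  5  4  3  2  1  1  2
  e 11 10  9  8  7  6  5  4  3  2  2  1
The bottom-right entry gives D[11][11] = 1, so no sequence of fewer than 1 edit works. Backtracking through the table gives one optimal edit sequence (1 edit):
  sxbvzmfopse → sxbvzmfopde (sub s→d @10)
Edit distance = 1.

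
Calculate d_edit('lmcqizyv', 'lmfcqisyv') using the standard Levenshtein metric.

Let D[i][j] be the edit distance between the first i characters of 'lmcqizyv' and the first j characters of 'lmfcqisyv', with D[i][0] = i, D[0][j] = j, and D[i][j] = D[i-1][j-1] if the characters match, else 1 + min(D[i-1][j], D[i][j-1], D[i-1][j-1]). Filling the table (rows: prefixes of 'lmcqizyv', columns: prefixes of 'lmfcqisyv'):
     ε  l  m  f  c  q  i  s  y  v
  ε  0  1  2  3  4  5  6  7  8  9
  l  1  0  1  2  3  4  5  6  7  8
  m  2  1  0  1  2  3  4  5  6  7
  c  3  2  1  1  1  2  3  4  5  6
  q  4  3  2  2  2  1  2  3  4  5
  i  5  4  3  3  3  2  1  2  3  4
  z  6  5  4  4  4  3  2  2  3  4
  y  7  6  5  5  5  4  3  3  2  3
  v  8  7  6  6  6  5  4  4  3  2
The bottom-right entry gives D[8][9] = 2, so no sequence of fewer than 2 edits works. Backtracking through the table gives one optimal edit sequence (2 edits):
  lmcqizyv → lmfcqizyv (ins f @3)
  lmfcqizyv → lmfcqisyv (sub z→s @7)
Edit distance = 2.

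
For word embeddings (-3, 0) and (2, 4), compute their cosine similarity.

With u = (-3, 0), v = (2, 4):
u·v = (-3)·2 + 0·4 = (-6) + 0 = -6.
|u| = √((-3)² + 0²) = √9, |v| = √(2² + 4²) = √20, so |u||v| = √(9·20) = √180.
cos θ = (u·v)/(|u||v|) = -6/√180 ≈ -0.4472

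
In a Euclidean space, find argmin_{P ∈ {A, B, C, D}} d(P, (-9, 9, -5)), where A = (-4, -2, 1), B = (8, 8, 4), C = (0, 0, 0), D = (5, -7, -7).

Distances: d(A) ≈ 13.4907, d(B) ≈ 19.2614, d(C) ≈ 13.6748, d(D) ≈ 21.3542. Nearest: A = (-4, -2, 1) with distance 13.4907.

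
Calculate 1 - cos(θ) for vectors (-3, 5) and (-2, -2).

With u = (-3, 5), v = (-2, -2):
u·v = (-3)·(-2) + 5·(-2) = 6 + (-10) = -4.
|u| = √((-3)² + 5²) = √34, |v| = √((-2)² + (-2)²) = √8, so |u||v| = √(34·8) = √272.
cos θ = (u·v)/(|u||v|) = -4/√272 ≈ -0.2425
Cosine distance = 1 - cos θ ≈ 1 - (-0.2425) = 1.2425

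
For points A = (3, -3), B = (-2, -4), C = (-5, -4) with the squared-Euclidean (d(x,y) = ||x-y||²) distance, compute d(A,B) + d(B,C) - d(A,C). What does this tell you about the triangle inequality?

d(A,B) = 5² + 1² = 26, d(B,C) = 3² + 0² = 9, d(A,C) = 8² + 1² = 65.
d(A,B) + d(B,C) - d(A,C) = 26 + 9 - 65 = 35 - 65 = -30. This is < 0, so the triangle inequality FAILS for these points (squared-Euclidean is not a metric).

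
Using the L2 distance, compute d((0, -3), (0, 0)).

(Σ|x_i - y_i|^2)^(1/2) = (|0 - 0|^2 + |-3 - 0|^2)^(1/2)
= (0^2 + 3^2)^(1/2) = (0 + 9)^(1/2) = (9)^(1/2) = 3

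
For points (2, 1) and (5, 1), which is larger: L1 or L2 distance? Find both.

L1 = |2 - 5| + |1 - 1| = 3 + 0 = 3
L2 = √(3² + 0²) = √9 = 3
L1 ≥ L2 always (equality iff movement is along one axis); L1 = L2 here (movement is along a single axis).
Ratio L1/L2 = 3/3 = 1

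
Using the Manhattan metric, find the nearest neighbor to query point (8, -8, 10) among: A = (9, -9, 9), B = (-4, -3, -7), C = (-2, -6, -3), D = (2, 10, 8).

Distances: d(A) = 3, d(B) = 34, d(C) = 25, d(D) = 26. Nearest: A = (9, -9, 9) with distance 3.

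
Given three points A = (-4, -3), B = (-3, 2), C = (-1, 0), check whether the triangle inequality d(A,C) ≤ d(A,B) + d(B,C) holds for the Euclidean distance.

d(A,B) = √(1² + 5²) = √26 ≈ 5.099, d(B,C) = √(2² + 2²) = √8 ≈ 2.8284, d(A,C) = √(3² + 3²) = √18 ≈ 4.2426.
d(A,C) ≈ 4.2426 ≤ 5.099 + 2.8284 = 7.9274. Triangle inequality is satisfied.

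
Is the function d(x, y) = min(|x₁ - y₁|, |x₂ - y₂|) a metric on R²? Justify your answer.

No. d fails identity of indiscernibles: take x = (-1, 0) and y = (-1, 3). Then d(x,y) = min(|-1 - (-1)|, |0 - 3|) = min(0, 3) = 0, yet x ≠ y.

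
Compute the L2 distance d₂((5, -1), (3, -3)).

√(Σ(x_i - y_i)²) = √((5 - 3)² + (-1 - (-3))²)
= √(2² + 2²) = √(4 + 4) = √8 ≈ 2.8284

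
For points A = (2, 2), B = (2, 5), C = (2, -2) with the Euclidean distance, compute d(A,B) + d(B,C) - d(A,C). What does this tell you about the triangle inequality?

d(A,B) = √(0² + 3²) = √9 = 3, d(B,C) = √(0² + 7²) = √49 = 7, d(A,C) = √(0² + 4²) = √16 = 4.
d(A,B) + d(B,C) - d(A,C) = 3 + 7 - 4 = 10 - 4 = 6. This is ≥ 0, so the triangle inequality holds for these points.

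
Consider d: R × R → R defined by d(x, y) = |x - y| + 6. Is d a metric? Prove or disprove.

No. d fails identity of indiscernibles (specifically d(x,x) = 0): d(-1, -1) = |-1 - (-1)| + 6 = 0 + 6 = 6 ≠ 0.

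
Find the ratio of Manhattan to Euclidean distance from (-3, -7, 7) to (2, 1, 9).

L1 = |-3 - 2| + |-7 - 1| + |7 - 9| = 5 + 8 + 2 = 15
L2 = √(5² + 8² + 2²) = √93 ≈ 9.6437
L1 ≥ L2 always (equality iff movement is along one axis); L1 > L2 here.
Ratio L1/L2 = 15/√93 ≈ 1.5554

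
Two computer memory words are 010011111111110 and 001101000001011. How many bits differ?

Differing positions: 2, 3, 4, 5, 7, 8, 9, 10, 11, 13, 15. Hamming distance = 11.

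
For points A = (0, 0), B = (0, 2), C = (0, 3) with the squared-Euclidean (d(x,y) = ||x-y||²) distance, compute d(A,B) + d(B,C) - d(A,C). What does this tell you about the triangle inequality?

d(A,B) = 0² + 2² = 4, d(B,C) = 0² + 1² = 1, d(A,C) = 0² + 3² = 9.
d(A,B) + d(B,C) - d(A,C) = 4 + 1 - 9 = 5 - 9 = -4. This is < 0, so the triangle inequality FAILS for these points (squared-Euclidean is not a metric).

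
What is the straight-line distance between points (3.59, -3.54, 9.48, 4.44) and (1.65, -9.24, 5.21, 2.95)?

√(Σ(x_i - y_i)²) = √((3.59 - 1.65)² + (-3.54 - (-9.24))² + (9.48 - 5.21)² + (4.44 - 2.95)²)
= √(1.94² + 5.7² + 4.27² + 1.49²) = √(3.7636 + 32.49 + 18.2329 + 2.2201) = √56.7066 ≈ 7.5304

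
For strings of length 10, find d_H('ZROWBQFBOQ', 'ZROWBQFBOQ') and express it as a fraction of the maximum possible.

Differing positions: none. Hamming distance = 0. The maximum possible Hamming distance for length-10 strings is 10, so d_H/10 = 0/10 = 0.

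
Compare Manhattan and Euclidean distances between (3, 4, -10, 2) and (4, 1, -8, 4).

L1 = |3 - 4| + |4 - 1| + |-10 - (-8)| + |2 - 4| = 1 + 3 + 2 + 2 = 8
L2 = √(1² + 3² + 2² + 2²) = √18 ≈ 4.2426
L1 ≥ L2 always (equality iff movement is along one axis); L1 > L2 here.
Ratio L1/L2 = 8/√18 ≈ 1.8856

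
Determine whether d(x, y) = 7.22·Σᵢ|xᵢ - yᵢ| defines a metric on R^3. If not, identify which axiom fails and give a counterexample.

Yes. The L1 (Manhattan) norm induces a metric on R^3, and multiplying a metric by a positive constant 7.22 > 0 preserves all four axioms: non-negativity (7.22·||x-y|| ≥ 0), identity (7.22·||x-y|| = 0 ⟺ ||x-y|| = 0 ⟺ x = y), symmetry (||x-y|| = ||y-x||), and the triangle inequality (7.22·||x-z|| ≤ 7.22·||x-y|| + 7.22·||y-z||). So d is a metric.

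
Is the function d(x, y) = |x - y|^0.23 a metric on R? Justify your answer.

Yes. With 0 < p = 0.23 ≤ 1, d(x,y) = |x-y|^0.23 is a metric on R. Non-negativity and symmetry are immediate; |x-y|^0.23 = 0 ⟺ |x-y| = 0 ⟺ x = y. For the triangle inequality, the function t ↦ t^0.23 is subadditive on [0,∞) when p ≤ 1, so |x-z|^0.23 ≤ (|x-y| + |y-z|)^0.23 ≤ |x-y|^0.23 + |y-z|^0.23.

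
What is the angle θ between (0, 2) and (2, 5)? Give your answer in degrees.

With u = (0, 2), v = (2, 5):
u·v = 0·2 + 2·5 = 0 + 10 = 10.
|u| = √(0² + 2²) = √4, |v| = √(2² + 5²) = √29, so |u||v| = √(4·29) = √116.
cos θ = (u·v)/(|u||v|) = 10/√116 ≈ 0.928477
θ = arccos(0.928477) ≈ 21.8°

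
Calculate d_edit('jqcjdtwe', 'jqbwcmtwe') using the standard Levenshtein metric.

Let D[i][j] be the edit distance between the first i characters of 'jqcjdtwe' and the first j characters of 'jqbwcmtwe', with D[i][0] = i, D[0][j] = j, and D[i][j] = D[i-1][j-1] if the characters match, else 1 + min(D[i-1][j], D[i][j-1], D[i-1][j-1]). Filling the table (rows: prefixes of 'jqcjdtwe', columns: prefixes of 'jqbwcmtwe'):
     ε  j  q  b  w  c  m  t  w  e
  ε  0  1  2  3  4  5  6  7  8  9
  j  1  0  1  2  3  4  5  6  7  8
  q  2  1  0  1  2  3  4  5  6  7
  c  3  2  1  1  2  2  3  4  5  6
  j  4  3  2  2  2  3  3  4  5  6
  d  5  4  3  3  3  3  4  4  5  6
  t  6  5  4  4  4  4  4  4  5  6
  w  7  6  5  5  4  5  5  5  4  5
  e  8  7  6  6  5  5  6  6  5  4
The bottom-right entry gives D[8][9] = 4, so no sequence of fewer than 4 edits works. Backtracking through the table gives one optimal edit sequence (4 edits):
  jqcjdtwe → jqbcjdtwe (ins b @3)
  jqbcjdtwe → jqbwjdtwe (sub c→w @4)
  jqbwjdtwe → jqbwcdtwe (sub j→c @5)
  jqbwcdtwe → jqbwcmtwe (sub d→m @6)
Edit distance = 4.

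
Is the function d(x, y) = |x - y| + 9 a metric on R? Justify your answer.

No. d fails identity of indiscernibles (specifically d(x,x) = 0): d(5, 5) = |5 - 5| + 9 = 0 + 9 = 9 ≠ 0.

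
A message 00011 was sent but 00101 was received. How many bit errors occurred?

Differing positions: 3, 4. Hamming distance = 2.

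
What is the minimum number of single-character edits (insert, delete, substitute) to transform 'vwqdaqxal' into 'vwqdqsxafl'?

Let D[i][j] be the edit distance between the first i characters of 'vwqdaqxal' and the first j characters of 'vwqdqsxafl', with D[i][0] = i, D[0][j] = j, and D[i][j] = D[i-1][j-1] if the characters match, else 1 + min(D[i-1][j], D[i][j-1], D[i-1][j-1]). Filling the table (rows: prefixes of 'vwqdaqxal', columns: prefixes of 'vwqdqsxafl'):
     ε  v  w  q  d  q  s  x  a  f  l
  ε  0  1  2  3  4  5  6  7  8  9 10
  v  1  0  1  2  3  4  5  6  7  8  9
  w  2  1  0  1  2  3  4  5  6  7  8
  q  3  2  1  0  1  2  3  4  5  6  7
  d  4  3  2  1  0  1  2  3  4  5  6
  a  5  4  3  2  1  1  2  3  3  4  5
  q  6  5  4  3  2  1  2  3  4  4  5
  x  7  6  5  4  3  2  2  2  3  4  5
  a  8  7  6  5  4  3  3  3  2  3  4
  l  9  8  7  6  5  4  4  4  3  3  3
The bottom-right entry gives D[9][10] = 3, so no sequence of fewer than 3 edits works. Backtracking through the table gives one optimal edit sequence (3 edits):
  vwqdaqxal → vwqdqqxal (sub a→q @5)
  vwqdqqxal → vwqdqsxal (sub q→s @6)
  vwqdqsxal → vwqdqsxafl (ins f @9)
Edit distance = 3.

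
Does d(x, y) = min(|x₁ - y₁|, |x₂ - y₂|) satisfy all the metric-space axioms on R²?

No. d fails identity of indiscernibles: take x = (5, 0) and y = (5, 7). Then d(x,y) = min(|5 - 5|, |0 - 7|) = min(0, 7) = 0, yet x ≠ y.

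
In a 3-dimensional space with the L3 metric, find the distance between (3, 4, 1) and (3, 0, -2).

(Σ|x_i - y_i|^3)^(1/3) = (|3 - 3|^3 + |4 - 0|^3 + |1 - (-2)|^3)^(1/3)
= (0^3 + 4^3 + 3^3)^(1/3) = (0 + 64 + 27)^(1/3) = (91)^(1/3) ≈ 4.4979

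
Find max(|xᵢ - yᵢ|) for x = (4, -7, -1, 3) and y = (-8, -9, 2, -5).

max(|x_i - y_i|) = max(|4 - (-8)|, |-7 - (-9)|, |-1 - 2|, |3 - (-5)|) = max(12, 2, 3, 8) = 12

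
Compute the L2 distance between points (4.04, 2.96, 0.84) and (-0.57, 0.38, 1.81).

(Σ|x_i - y_i|^2)^(1/2) = (|4.04 - (-0.57)|^2 + |2.96 - 0.38|^2 + |0.84 - 1.81|^2)^(1/2)
= (4.61^2 + 2.58^2 + 0.97^2)^(1/2) = (21.2521 + 6.6564 + 0.9409)^(1/2) = (28.8494)^(1/2) ≈ 5.3712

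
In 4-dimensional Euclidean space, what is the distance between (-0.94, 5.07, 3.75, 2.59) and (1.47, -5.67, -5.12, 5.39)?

√(Σ(x_i - y_i)²) = √((-0.94 - 1.47)² + (5.07 - (-5.67))² + (3.75 - (-5.12))² + (2.59 - 5.39)²)
= √((-2.41)² + 10.74² + 8.87² + (-2.8)²) = √(5.8081 + 115.3476 + 78.6769 + 7.84) = √207.6726 ≈ 14.4109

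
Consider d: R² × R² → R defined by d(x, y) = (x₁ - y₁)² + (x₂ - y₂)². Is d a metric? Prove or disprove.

No. The squared Euclidean distance fails the triangle inequality. Counterexample: x = (0, 0), y = (1, 3), z = (2, 6). d(x,z) = 2² + 6² = 40, but d(x,y) + d(y,z) = (1² + 3²) + (1² + 3²) = 10 + 10 = 20. Since 40 > 20, the triangle inequality is violated. (Note: √d, the ordinary Euclidean distance, IS a metric.)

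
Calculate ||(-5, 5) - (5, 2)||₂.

√(Σ(x_i - y_i)²) = √((-5 - 5)² + (5 - 2)²)
= √((-10)² + 3²) = √(100 + 9) = √109 ≈ 10.4403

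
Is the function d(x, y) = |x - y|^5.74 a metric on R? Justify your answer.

No. d(x,y) = |x-y|^5.74 fails the triangle inequality since p = 5.74 > 1. Counterexample: x = 0, y = 8, z = 13. d(x,z) = |0 - 13|^5.74 = 13^5.74 ≈ 2477620.8223, but d(x,y) + d(y,z) = 8^5.74 + 5^5.74 ≈ 152663.9606 + 10282.2421 = 162946.2027. Since 2477620.8223 > 162946.2027, the triangle inequality is violated.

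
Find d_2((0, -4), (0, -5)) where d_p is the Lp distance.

(Σ|x_i - y_i|^2)^(1/2) = (|0 - 0|^2 + |-4 - (-5)|^2)^(1/2)
= (0^2 + 1^2)^(1/2) = (0 + 1)^(1/2) = (1)^(1/2) = 1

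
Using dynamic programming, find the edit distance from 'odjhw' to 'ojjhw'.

Let D[i][j] be the edit distance between the first i characters of 'odjhw' and the first j characters of 'ojjhw', with D[i][0] = i, D[0][j] = j, and D[i][j] = D[i-1][j-1] if the characters match, else 1 + min(D[i-1][j], D[i][j-1], D[i-1][j-1]). Filling the table (rows: prefixes of 'odjhw', columns: prefixes of 'ojjhw'):
     ε  o  j  j  h  w
  ε  0  1  2  3  4  5
  o  1  0  1  2  3  4
  d  2  1  1  2  3  4
  j  3  2  1  1  2  3
  h  4  3  2  2  1  2
  w  5  4  3  3  2  1
The bottom-right entry gives D[5][5] = 1, so no sequence of fewer than 1 edit works. Backtracking through the table gives one optimal edit sequence (1 edit):
  odjhw → ojjhw (sub d→j @2)
Edit distance = 1.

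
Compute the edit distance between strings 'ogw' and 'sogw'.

Let D[i][j] be the edit distance between the first i characters of 'ogw' and the first j characters of 'sogw', with D[i][0] = i, D[0][j] = j, and D[i][j] = D[i-1][j-1] if the characters match, else 1 + min(D[i-1][j], D[i][j-1], D[i-1][j-1]). Filling the table (rows: prefixes of 'ogw', columns: prefixes of 'sogw'):
     ε  s  o  g  w
  ε  0  1  2  3  4
  o  1  1  1  2  3
  g  2  2  2  1  2
  w  3  3  3  2  1
The bottom-right entry gives D[3][4] = 1, so no sequence of fewer than 1 edit works. Backtracking through the table gives one optimal edit sequence (1 edit):
  ogw → sogw (ins s @1)
Edit distance = 1.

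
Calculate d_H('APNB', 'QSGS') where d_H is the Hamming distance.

Differing positions: 1, 2, 3, 4. Hamming distance = 4.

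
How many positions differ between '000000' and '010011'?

Differing positions: 2, 5, 6. Hamming distance = 3.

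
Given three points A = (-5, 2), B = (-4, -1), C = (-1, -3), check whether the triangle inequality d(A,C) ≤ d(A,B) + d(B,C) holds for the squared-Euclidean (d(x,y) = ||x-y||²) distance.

d(A,B) = 1² + 3² = 10, d(B,C) = 3² + 2² = 13, d(A,C) = 4² + 5² = 41.
d(A,C) = 41 > 10 + 13 = 23. Triangle inequality is VIOLATED. (Squared-Euclidean is not a metric — this is a counterexample.)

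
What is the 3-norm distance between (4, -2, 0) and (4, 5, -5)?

(Σ|x_i - y_i|^3)^(1/3) = (|4 - 4|^3 + |-2 - 5|^3 + |0 - (-5)|^3)^(1/3)
= (0^3 + 7^3 + 5^3)^(1/3) = (0 + 343 + 125)^(1/3) = (468)^(1/3) ≈ 7.7639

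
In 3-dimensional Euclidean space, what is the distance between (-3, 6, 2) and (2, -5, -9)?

√(Σ(x_i - y_i)²) = √((-3 - 2)² + (6 - (-5))² + (2 - (-9))²)
= √((-5)² + 11² + 11²) = √(25 + 121 + 121) = √267 ≈ 16.3401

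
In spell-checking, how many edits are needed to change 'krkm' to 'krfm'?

Let D[i][j] be the edit distance between the first i characters of 'krkm' and the first j characters of 'krfm', with D[i][0] = i, D[0][j] = j, and D[i][j] = D[i-1][j-1] if the characters match, else 1 + min(D[i-1][j], D[i][j-1], D[i-1][j-1]). Filling the table (rows: prefixes of 'krkm', columns: prefixes of 'krfm'):
     ε  k  r  f  m
  ε  0  1  2  3  4
  k  1  0  1  2  3
  r  2  1  0  1  2
  k  3  2  1  1  2
  m  4  3  2  2  1
The bottom-right entry gives D[4][4] = 1, so no sequence of fewer than 1 edit works. Backtracking through the table gives one optimal edit sequence (1 edit):
  krkm → krfm (sub k→f @3)
Edit distance = 1.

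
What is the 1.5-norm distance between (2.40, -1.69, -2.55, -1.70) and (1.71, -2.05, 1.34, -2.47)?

(Σ|x_i - y_i|^1.5)^(1/1.5) = (|2.4 - 1.71|^1.5 + |-1.69 - (-2.05)|^1.5 + |-2.55 - 1.34|^1.5 + |-1.7 - (-2.47)|^1.5)^(1/1.5)
= (0.69^1.5 + 0.36^1.5 + 3.89^1.5 + 0.77^1.5)^(1/1.5) ≈ (0.5732 + 0.216 + 7.6723 + 0.6757)^(1/1.5) = (9.1372)^(1/1.5) ≈ 4.3706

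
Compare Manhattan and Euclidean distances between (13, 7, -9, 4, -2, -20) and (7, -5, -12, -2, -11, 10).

L1 = |13 - 7| + |7 - (-5)| + |-9 - (-12)| + |4 - (-2)| + |-2 - (-11)| + |-20 - 10| = 6 + 12 + 3 + 6 + 9 + 30 = 66
L2 = √(6² + 12² + 3² + 6² + 9² + 30²) = √1206 ≈ 34.7275
L1 ≥ L2 always (equality iff movement is along one axis); L1 > L2 here.
Ratio L1/L2 = 66/√1206 ≈ 1.9005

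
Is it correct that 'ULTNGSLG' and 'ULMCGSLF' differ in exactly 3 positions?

Differing positions: 3, 4, 8. Hamming distance = 3, so the claim is true.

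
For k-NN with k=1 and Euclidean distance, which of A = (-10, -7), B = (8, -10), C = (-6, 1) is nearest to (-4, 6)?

Distances: d(A) ≈ 14.3178, d(B) = 20, d(C) ≈ 5.3852. Nearest: C = (-6, 1) with distance 5.3852.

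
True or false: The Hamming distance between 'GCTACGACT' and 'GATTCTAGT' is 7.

Differing positions: 2, 4, 6, 8. Hamming distance = 4, so the claim that d_H = 7 is false.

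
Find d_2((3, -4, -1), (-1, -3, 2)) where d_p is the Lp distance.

(Σ|x_i - y_i|^2)^(1/2) = (|3 - (-1)|^2 + |-4 - (-3)|^2 + |-1 - 2|^2)^(1/2)
= (4^2 + 1^2 + 3^2)^(1/2) = (16 + 1 + 9)^(1/2) = (26)^(1/2) ≈ 5.099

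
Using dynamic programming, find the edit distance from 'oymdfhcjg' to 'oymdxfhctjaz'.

Let D[i][j] be the edit distance between the first i characters of 'oymdfhcjg' and the first j characters of 'oymdxfhctjaz', with D[i][0] = i, D[0][j] = j, and D[i][j] = D[i-1][j-1] if the characters match, else 1 + min(D[i-1][j], D[i][j-1], D[i-1][j-1]). Filling the table (rows: prefixes of 'oymdfhcjg', columns: prefixes of 'oymdxfhctjaz'):
     ε  o  y  m  d  x  f  h  c  t  j  a  z
  ε  0  1  2  3  4  5  6  7  8  9 10 11 12
  o  1  0  1  2  3  4  5  6  7  8  9 10 11
  y  2  1  0  1  2  3  4  5  6  7  8  9 10
  m  3  2  1  0  1  2  3  4  5  6  7  8  9
  d  4  3  2  1  0  1  2  3  4  5  6  7  8
  f  5  4  3  2  1  1  1  2  3  4  5  6  7
  h  6  5  4  3  2  2  2  1  2  3  4  5  6
  c  7  6  5  4  3  3  3  2  1  2  3  4  5
  j  8  7  6  5  4  4  4  3  2  2  2  3  4
  g  9  8  7  6  5  5  5  4  3  3  3  3  4
The bottom-right entry gives D[9][12] = 4, so no sequence of fewer than 4 edits works. Backtracking through the table gives one optimal edit sequence (4 edits):
  oymdfhcjg → oymdxfhcjg (ins x @5)
  oymdxfhcjg → oymdxfhctjg (ins t @9)
  oymdxfhctjg → oymdxfhctjag (ins a @11)
  oymdxfhctjag → oymdxfhctjaz (sub g→z @12)
Edit distance = 4.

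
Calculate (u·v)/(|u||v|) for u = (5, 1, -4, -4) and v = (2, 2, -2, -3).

With u = (5, 1, -4, -4), v = (2, 2, -2, -3):
u·v = 5·2 + 1·2 + (-4)·(-2) + (-4)·(-3) = 10 + 2 + 8 + 12 = 32.
|u| = √(5² + 1² + (-4)² + (-4)²) = √58, |v| = √(2² + 2² + (-2)² + (-3)²) = √21, so |u||v| = √(58·21) = √1218.
cos θ = (u·v)/(|u||v|) = 32/√1218 ≈ 0.9169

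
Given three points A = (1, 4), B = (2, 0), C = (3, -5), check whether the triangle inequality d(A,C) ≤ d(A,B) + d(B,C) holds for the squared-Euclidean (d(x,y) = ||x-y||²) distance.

d(A,B) = 1² + 4² = 17, d(B,C) = 1² + 5² = 26, d(A,C) = 2² + 9² = 85.
d(A,C) = 85 > 17 + 26 = 43. Triangle inequality is VIOLATED. (Squared-Euclidean is not a metric — this is a counterexample.)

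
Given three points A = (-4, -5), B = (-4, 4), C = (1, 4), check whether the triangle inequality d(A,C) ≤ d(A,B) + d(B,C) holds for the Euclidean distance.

d(A,B) = √(0² + 9²) = √81 = 9, d(B,C) = √(5² + 0²) = √25 = 5, d(A,C) = √(5² + 9²) = √106 ≈ 10.2956.
d(A,C) ≈ 10.2956 ≤ 9 + 5 = 14. Triangle inequality is satisfied.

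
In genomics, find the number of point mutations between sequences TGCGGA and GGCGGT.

Differing positions: 1, 6. Hamming distance = 2.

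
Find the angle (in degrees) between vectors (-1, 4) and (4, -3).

With u = (-1, 4), v = (4, -3):
u·v = (-1)·4 + 4·(-3) = (-4) + (-12) = -16.
|u| = √((-1)² + 4²) = √17, |v| = √(4² + (-3)²) = √25, so |u||v| = √(17·25) = √425.
cos θ = (u·v)/(|u||v|) = -16/√425 = -0.776114
θ = arccos(-0.776114) ≈ 140.91°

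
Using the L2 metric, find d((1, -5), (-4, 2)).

√(Σ(x_i - y_i)²) = √((1 - (-4))² + (-5 - 2)²)
= √(5² + (-7)²) = √(25 + 49) = √74 ≈ 8.6023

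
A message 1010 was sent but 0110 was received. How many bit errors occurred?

Differing positions: 1, 2. Hamming distance = 2.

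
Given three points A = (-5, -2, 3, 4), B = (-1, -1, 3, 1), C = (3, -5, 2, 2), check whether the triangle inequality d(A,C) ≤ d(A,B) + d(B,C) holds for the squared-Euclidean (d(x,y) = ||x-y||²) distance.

d(A,B) = 4² + 1² + 0² + 3² = 26, d(B,C) = 4² + 4² + 1² + 1² = 34, d(A,C) = 8² + 3² + 1² + 2² = 78.
d(A,C) = 78 > 26 + 34 = 60. Triangle inequality is VIOLATED. (Squared-Euclidean is not a metric — this is a counterexample.)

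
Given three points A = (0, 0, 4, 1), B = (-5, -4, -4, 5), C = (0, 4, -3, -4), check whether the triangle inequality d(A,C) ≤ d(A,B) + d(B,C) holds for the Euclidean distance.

d(A,B) = √(5² + 4² + 8² + 4²) = √121 = 11, d(B,C) = √(5² + 8² + 1² + 9²) = √171 ≈ 13.0767, d(A,C) = √(0² + 4² + 7² + 5²) = √90 ≈ 9.4868.
d(A,C) ≈ 9.4868 ≤ 11 + 13.0767 = 24.0767. Triangle inequality is satisfied.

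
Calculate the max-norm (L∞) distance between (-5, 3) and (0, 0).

max(|x_i - y_i|) = max(|-5 - 0|, |3 - 0|) = max(5, 3) = 5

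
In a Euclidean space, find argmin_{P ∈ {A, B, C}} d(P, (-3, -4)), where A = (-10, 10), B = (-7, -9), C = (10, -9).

Distances: d(A) ≈ 15.6525, d(B) ≈ 6.4031, d(C) ≈ 13.9284. Nearest: B = (-7, -9) with distance 6.4031.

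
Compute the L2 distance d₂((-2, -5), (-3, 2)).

√(Σ(x_i - y_i)²) = √((-2 - (-3))² + (-5 - 2)²)
= √(1² + (-7)²) = √(1 + 49) = √50 ≈ 7.0711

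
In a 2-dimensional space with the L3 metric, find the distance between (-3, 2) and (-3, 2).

(Σ|x_i - y_i|^3)^(1/3) = (|-3 - (-3)|^3 + |2 - 2|^3)^(1/3)
= (0^3 + 0^3)^(1/3) = (0 + 0)^(1/3) = (0)^(1/3) = 0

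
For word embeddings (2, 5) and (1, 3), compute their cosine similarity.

With u = (2, 5), v = (1, 3):
u·v = 2·1 + 5·3 = 2 + 15 = 17.
|u| = √(2² + 5²) = √29, |v| = √(1² + 3²) = √10, so |u||v| = √(29·10) = √290.
cos θ = (u·v)/(|u||v|) = 17/√290 ≈ 0.9983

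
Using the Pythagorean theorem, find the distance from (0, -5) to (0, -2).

√(Σ(x_i - y_i)²) = √((0 - 0)² + (-5 - (-2))²)
= √(0² + (-3)²) = √(0 + 9) = √9 = 3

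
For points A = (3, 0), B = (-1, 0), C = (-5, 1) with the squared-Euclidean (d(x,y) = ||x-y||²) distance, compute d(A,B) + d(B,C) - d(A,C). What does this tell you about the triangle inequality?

d(A,B) = 4² + 0² = 16, d(B,C) = 4² + 1² = 17, d(A,C) = 8² + 1² = 65.
d(A,B) + d(B,C) - d(A,C) = 16 + 17 - 65 = 33 - 65 = -32. This is < 0, so the triangle inequality FAILS for these points (squared-Euclidean is not a metric).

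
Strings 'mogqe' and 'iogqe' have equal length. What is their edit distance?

Let D[i][j] be the edit distance between the first i characters of 'mogqe' and the first j characters of 'iogqe', with D[i][0] = i, D[0][j] = j, and D[i][j] = D[i-1][j-1] if the characters match, else 1 + min(D[i-1][j], D[i][j-1], D[i-1][j-1]). Filling the table (rows: prefixes of 'mogqe', columns: prefixes of 'iogqe'):
     ε  i  o  g  q  e
  ε  0  1  2  3  4  5
  m  1  1  2  3  4  5
  o  2  2  1  2  3  4
  g  3  3  2  1  2  3
  q  4  4  3  2  1  2
  e  5  5  4  3  2  1
The bottom-right entry gives D[5][5] = 1, so no sequence of fewer than 1 edit works. Backtracking through the table gives one optimal edit sequence (1 edit):
  mogqe → iogqe (sub m→i @1)
Edit distance = 1.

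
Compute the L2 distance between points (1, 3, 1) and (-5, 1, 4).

(Σ|x_i - y_i|^2)^(1/2) = (|1 - (-5)|^2 + |3 - 1|^2 + |1 - 4|^2)^(1/2)
= (6^2 + 2^2 + 3^2)^(1/2) = (36 + 4 + 9)^(1/2) = (49)^(1/2) = 7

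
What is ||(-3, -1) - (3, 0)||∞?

max(|x_i - y_i|) = max(|-3 - 3|, |-1 - 0|) = max(6, 1) = 6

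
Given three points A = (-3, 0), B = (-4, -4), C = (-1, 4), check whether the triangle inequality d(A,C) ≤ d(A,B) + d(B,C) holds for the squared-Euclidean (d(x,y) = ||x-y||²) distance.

d(A,B) = 1² + 4² = 17, d(B,C) = 3² + 8² = 73, d(A,C) = 2² + 4² = 20.
d(A,C) = 20 ≤ 17 + 73 = 90. Triangle inequality is satisfied.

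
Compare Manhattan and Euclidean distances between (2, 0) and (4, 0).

L1 = |2 - 4| + |0 - 0| = 2 + 0 = 2
L2 = √(2² + 0²) = √4 = 2
L1 ≥ L2 always (equality iff movement is along one axis); L1 = L2 here (movement is along a single axis).
Ratio L1/L2 = 2/2 = 1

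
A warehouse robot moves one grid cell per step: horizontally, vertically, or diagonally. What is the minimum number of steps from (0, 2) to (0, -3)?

max(|x_i - y_i|) = max(|0 - 0|, |2 - (-3)|) = max(0, 5) = 5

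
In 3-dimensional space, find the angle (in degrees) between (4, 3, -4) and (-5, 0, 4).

With u = (4, 3, -4), v = (-5, 0, 4):
u·v = 4·(-5) + 3·0 + (-4)·4 = (-20) + 0 + (-16) = -36.
|u| = √(4² + 3² + (-4)²) = √41, |v| = √((-5)² + 0² + 4²) = √41, so |u||v| = √(41·41) = √1681 = 41.
cos θ = (u·v)/(|u||v|) = -36/41 ≈ -0.878049
θ = arccos(-0.878049) ≈ 151.41°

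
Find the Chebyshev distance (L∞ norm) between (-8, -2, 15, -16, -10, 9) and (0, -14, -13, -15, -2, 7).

max(|x_i - y_i|) = max(|-8 - 0|, |-2 - (-14)|, |15 - (-13)|, |-16 - (-15)|, |-10 - (-2)|, |9 - 7|) = max(8, 12, 28, 1, 8, 2) = 28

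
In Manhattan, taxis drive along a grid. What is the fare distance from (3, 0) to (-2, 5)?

Σ|x_i - y_i| = |3 - (-2)| + |0 - 5| = 5 + 5 = 10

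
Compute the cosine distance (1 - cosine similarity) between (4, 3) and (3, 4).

With u = (4, 3), v = (3, 4):
u·v = 4·3 + 3·4 = 12 + 12 = 24.
|u| = √(4² + 3²) = √25, |v| = √(3² + 4²) = √25, so |u||v| = √(25·25) = √625 = 25.
cos θ = (u·v)/(|u||v|) = 24/25 = 0.96
Cosine distance = 1 - cos θ = 1 - 0.96 = 0.04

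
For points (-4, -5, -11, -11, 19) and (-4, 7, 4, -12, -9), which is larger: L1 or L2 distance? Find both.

L1 = |-4 - (-4)| + |-5 - 7| + |-11 - 4| + |-11 - (-12)| + |19 - (-9)| = 0 + 12 + 15 + 1 + 28 = 56
L2 = √(0² + 12² + 15² + 1² + 28²) = √1154 ≈ 33.9706
L1 ≥ L2 always (equality iff movement is along one axis); L1 > L2 here.
Ratio L1/L2 = 56/√1154 ≈ 1.6485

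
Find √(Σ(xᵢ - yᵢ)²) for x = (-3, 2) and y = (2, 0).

√(Σ(x_i - y_i)²) = √((-3 - 2)² + (2 - 0)²)
= √((-5)² + 2²) = √(25 + 4) = √29 ≈ 5.3852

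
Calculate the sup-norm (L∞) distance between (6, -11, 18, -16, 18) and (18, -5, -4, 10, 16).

max(|x_i - y_i|) = max(|6 - 18|, |-11 - (-5)|, |18 - (-4)|, |-16 - 10|, |18 - 16|) = max(12, 6, 22, 26, 2) = 26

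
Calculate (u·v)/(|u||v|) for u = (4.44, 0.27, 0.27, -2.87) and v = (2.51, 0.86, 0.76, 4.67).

With u = (4.44, 0.27, 0.27, -2.87), v = (2.51, 0.86, 0.76, 4.67):
u·v = 4.44·2.51 + 0.27·0.86 + 0.27·0.76 + (-2.87)·4.67 = 11.1444 + 0.2322 + 0.2052 + (-13.4029) = -1.8211.
|u| = √(4.44² + 0.27² + 0.27² + (-2.87)²) = √(19.7136 + 0.0729 + 0.0729 + 8.2369) = √28.0963, |v| = √(2.51² + 0.86² + 0.76² + 4.67²) = √(6.3001 + 0.7396 + 0.5776 + 21.8089) = √29.4262.
cos θ = (u·v)/(|u||v|) = -1.8211/(√28.0963·√29.4262) ≈ -0.0633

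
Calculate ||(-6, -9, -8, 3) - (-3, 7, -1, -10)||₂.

√(Σ(x_i - y_i)²) = √((-6 - (-3))² + (-9 - 7)² + (-8 - (-1))² + (3 - (-10))²)
= √((-3)² + (-16)² + (-7)² + 13²) = √(9 + 256 + 49 + 169) = √483 ≈ 21.9773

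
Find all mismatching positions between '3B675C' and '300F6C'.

Differing positions: 2, 3, 4, 5. Hamming distance = 4.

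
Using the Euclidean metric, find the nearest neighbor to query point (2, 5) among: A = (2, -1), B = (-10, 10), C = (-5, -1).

Distances: d(A) = 6, d(B) = 13, d(C) ≈ 9.2195. Nearest: A = (2, -1) with distance 6.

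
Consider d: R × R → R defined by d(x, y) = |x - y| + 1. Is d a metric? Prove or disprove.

No. d fails identity of indiscernibles (specifically d(x,x) = 0): d(-8, -8) = |-8 - (-8)| + 1 = 0 + 1 = 1 ≠ 0.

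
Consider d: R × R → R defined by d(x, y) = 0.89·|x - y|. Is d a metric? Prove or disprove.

Yes. Since |x - y| is a metric on R and 0.89 > 0, the positive scalar multiple 0.89·|x - y| is also a metric: scaling by a positive constant preserves non-negativity, identity (d=0 ⟺ |x-y|=0 ⟺ x=y), symmetry, and the triangle inequality.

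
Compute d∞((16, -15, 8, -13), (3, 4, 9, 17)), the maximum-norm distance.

max(|x_i - y_i|) = max(|16 - 3|, |-15 - 4|, |8 - 9|, |-13 - 17|) = max(13, 19, 1, 30) = 30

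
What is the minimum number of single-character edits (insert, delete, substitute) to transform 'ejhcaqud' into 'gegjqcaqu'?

Let D[i][j] be the edit distance between the first i characters of 'ejhcaqud' and the first j characters of 'gegjqcaqu', with D[i][0] = i, D[0][j] = j, and D[i][j] = D[i-1][j-1] if the characters match, else 1 + min(D[i-1][j], D[i][j-1], D[i-1][j-1]). Filling the table (rows: prefixes of 'ejhcaqud', columns: prefixes of 'gegjqcaqu'):
     ε  g  e  g  j  q  c  a  q  u
  ε  0  1  2  3  4  5  6  7  8  9
  e  1  1  1  2  3  4  5  6  7  8
  j  2  2  2  2  2  3  4  5  6  7
  h  3  3  3  3  3  3  4  5  6  7
  c  4  4  4  4  4  4  3  4  5  6
  a  5  5  5  5  5  5  4  3  4  5
  q  6  6  6  6  6  5  5  4  3  4
  u  7  7  7  7  7  6  6  5  4  3
  d  8  8  8  8  8  7  7  6  5  4
The bottom-right entry gives D[8][9] = 4, so no sequence of fewer than 4 edits works. Backtracking through the table gives one optimal edit sequence (4 edits):
  ejhcaqud → gejhcaqud (ins g @1)
  gejhcaqud → gegjhcaqud (ins g @3)
  gegjhcaqud → gegjqcaqud (sub h→q @5)
  gegjqcaqud → gegjqcaqu (del d @10)
Edit distance = 4.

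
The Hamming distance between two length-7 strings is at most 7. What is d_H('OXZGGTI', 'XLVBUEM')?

Differing positions: 1, 2, 3, 4, 5, 6, 7. Hamming distance = 7. The maximum possible Hamming distance for length-7 strings is 7, so d_H/7 = 7/7 = 1.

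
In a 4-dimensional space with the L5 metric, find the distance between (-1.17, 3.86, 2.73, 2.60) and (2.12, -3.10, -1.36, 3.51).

(Σ|x_i - y_i|^5)^(1/5) = (|-1.17 - 2.12|^5 + |3.86 - (-3.1)|^5 + |2.73 - (-1.36)|^5 + |2.6 - 3.51|^5)^(1/5)
= (3.29^5 + 6.96^5 + 4.09^5 + 0.91^5)^(1/5) ≈ (385.4602 + 16332.2567 + 1144.502 + 0.624)^(1/5) = (17862.8429)^(1/5) ≈ 7.0858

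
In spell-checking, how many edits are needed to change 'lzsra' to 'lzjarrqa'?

Let D[i][j] be the edit distance between the first i characters of 'lzsra' and the first j characters of 'lzjarrqa', with D[i][0] = i, D[0][j] = j, and D[i][j] = D[i-1][j-1] if the characters match, else 1 + min(D[i-1][j], D[i][j-1], D[i-1][j-1]). Filling the table (rows: prefixes of 'lzsra', columns: prefixes of 'lzjarrqa'):
     ε  l  z  j  a  r  r  q  a
  ε  0  1  2  3  4  5  6  7  8
  l  1  0  1  2  3  4  5  6  7
  z  2  1  0  1  2  3  4  5  6
  s  3  2  1  1  2  3  4  5  6
  r  4  3  2  2  2  2  3  4  5
  a  5  4  3  3  2  3  3  4  4
The bottom-right entry gives D[5][8] = 4, so no sequence of fewer than 4 edits works. Backtracking through the table gives one optimal edit sequence (4 edits):
  lzsra → lzjsra (ins j @3)
  lzjsra → lzjasra (ins a @4)
  lzjasra → lzjarra (sub s→r @5)
  lzjarra → lzjarrqa (ins q @7)
Edit distance = 4.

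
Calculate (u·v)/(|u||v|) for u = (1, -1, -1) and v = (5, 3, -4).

With u = (1, -1, -1), v = (5, 3, -4):
u·v = 1·5 + (-1)·3 + (-1)·(-4) = 5 + (-3) + 4 = 6.
|u| = √(1² + (-1)² + (-1)²) = √3, |v| = √(5² + 3² + (-4)²) = √50, so |u||v| = √(3·50) = √150.
cos θ = (u·v)/(|u||v|) = 6/√150 ≈ 0.4899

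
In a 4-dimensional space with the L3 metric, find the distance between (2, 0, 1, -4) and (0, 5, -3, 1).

(Σ|x_i - y_i|^3)^(1/3) = (|2 - 0|^3 + |0 - 5|^3 + |1 - (-3)|^3 + |-4 - 1|^3)^(1/3)
= (2^3 + 5^3 + 4^3 + 5^3)^(1/3) = (8 + 125 + 64 + 125)^(1/3) = (322)^(1/3) ≈ 6.8541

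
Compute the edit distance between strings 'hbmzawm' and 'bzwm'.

Let D[i][j] be the edit distance between the first i characters of 'hbmzawm' and the first j characters of 'bzwm', with D[i][0] = i, D[0][j] = j, and D[i][j] = D[i-1][j-1] if the characters match, else 1 + min(D[i-1][j], D[i][j-1], D[i-1][j-1]). Filling the table (rows: prefixes of 'hbmzawm', columns: prefixes of 'bzwm'):
     ε  b  z  w  m
  ε  0  1  2  3  4
  h  1  1  2  3  4
  b  2  1  2  3  4
  m  3  2  2  3  3
  z  4  3  2  3  4
  a  5  4  3  3  4
  w  6  5  4  3  4
  m  7  6  5  4  3
The bottom-right entry gives D[7][4] = 3, so no sequence of fewer than 3 edits works. Backtracking through the table gives one optimal edit sequence (3 edits):
  hbmzawm → bmzawm (del h @1)
  bmzawm → bzawm (del m @2)
  bzawm → bzwm (del a @3)
Edit distance = 3.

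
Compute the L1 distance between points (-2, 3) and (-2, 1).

Σ|x_i - y_i| = |-2 - (-2)| + |3 - 1| = 0 + 2 = 2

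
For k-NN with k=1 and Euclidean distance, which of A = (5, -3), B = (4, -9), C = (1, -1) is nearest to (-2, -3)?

Distances: d(A) = 7, d(B) ≈ 8.4853, d(C) ≈ 3.6056. Nearest: C = (1, -1) with distance 3.6056.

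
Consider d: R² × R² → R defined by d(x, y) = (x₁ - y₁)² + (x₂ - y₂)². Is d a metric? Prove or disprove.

No. The squared Euclidean distance fails the triangle inequality. Counterexample: x = (0, 0), y = (5, 4), z = (10, 8). d(x,z) = 10² + 8² = 164, but d(x,y) + d(y,z) = (5² + 4²) + (5² + 4²) = 41 + 41 = 82. Since 164 > 82, the triangle inequality is violated. (Note: √d, the ordinary Euclidean distance, IS a metric.)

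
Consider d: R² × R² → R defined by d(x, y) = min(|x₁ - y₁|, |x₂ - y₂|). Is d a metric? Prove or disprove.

No. d fails identity of indiscernibles: take x = (-1, 0) and y = (-1, 2). Then d(x,y) = min(|-1 - (-1)|, |0 - 2|) = min(0, 2) = 0, yet x ≠ y.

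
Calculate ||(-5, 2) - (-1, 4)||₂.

√(Σ(x_i - y_i)²) = √((-5 - (-1))² + (2 - 4)²)
= √((-4)² + (-2)²) = √(16 + 4) = √20 ≈ 4.4721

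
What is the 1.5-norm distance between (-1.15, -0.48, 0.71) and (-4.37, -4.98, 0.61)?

(Σ|x_i - y_i|^1.5)^(1/1.5) = (|-1.15 - (-4.37)|^1.5 + |-0.48 - (-4.98)|^1.5 + |0.71 - 0.61|^1.5)^(1/1.5)
= (3.22^1.5 + 4.5^1.5 + 0.1^1.5)^(1/1.5) ≈ (5.7781 + 9.5459 + 0.0316)^(1/1.5) = (15.3556)^(1/1.5) ≈ 6.178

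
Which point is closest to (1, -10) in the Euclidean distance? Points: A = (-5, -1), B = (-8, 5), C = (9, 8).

Distances: d(A) ≈ 10.8167, d(B) ≈ 17.4929, d(C) ≈ 19.6977. Nearest: A = (-5, -1) with distance 10.8167.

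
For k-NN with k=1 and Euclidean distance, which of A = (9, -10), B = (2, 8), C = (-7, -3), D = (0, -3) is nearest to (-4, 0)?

Distances: d(A) ≈ 16.4012, d(B) = 10, d(C) ≈ 4.2426, d(D) = 5. Nearest: C = (-7, -3) with distance 4.2426.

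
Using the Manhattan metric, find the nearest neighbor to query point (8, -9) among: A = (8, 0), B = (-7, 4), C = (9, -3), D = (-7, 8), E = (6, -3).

Distances: d(A) = 9, d(B) = 28, d(C) = 7, d(D) = 32, d(E) = 8. Nearest: C = (9, -3) with distance 7.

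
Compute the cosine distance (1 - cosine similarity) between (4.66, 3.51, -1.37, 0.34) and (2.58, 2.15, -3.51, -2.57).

With u = (4.66, 3.51, -1.37, 0.34), v = (2.58, 2.15, -3.51, -2.57):
u·v = 4.66·2.58 + 3.51·2.15 + (-1.37)·(-3.51) + 0.34·(-2.57) = 12.0228 + 7.5465 + 4.8087 + (-0.8738) = 23.5042.
|u| = √(4.66² + 3.51² + (-1.37)² + 0.34²) = √(21.7156 + 12.3201 + 1.8769 + 0.1156) = √36.0282, |v| = √(2.58² + 2.15² + (-3.51)² + (-2.57)²) = √(6.6564 + 4.6225 + 12.3201 + 6.6049) = √30.2039.
cos θ = (u·v)/(|u||v|) = 23.5042/(√36.0282·√30.2039) ≈ 0.7125
Cosine distance = 1 - cos θ ≈ 1 - 0.7125 = 0.2875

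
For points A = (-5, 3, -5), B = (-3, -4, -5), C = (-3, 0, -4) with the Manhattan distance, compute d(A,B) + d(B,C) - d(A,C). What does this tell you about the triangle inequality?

d(A,B) = 2 + 7 + 0 = 9, d(B,C) = 0 + 4 + 1 = 5, d(A,C) = 2 + 3 + 1 = 6.
d(A,B) + d(B,C) - d(A,C) = 9 + 5 - 6 = 14 - 6 = 8. This is ≥ 0, so the triangle inequality holds for these points.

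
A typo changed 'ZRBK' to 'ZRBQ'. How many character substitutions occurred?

Differing positions: 4. Hamming distance = 1.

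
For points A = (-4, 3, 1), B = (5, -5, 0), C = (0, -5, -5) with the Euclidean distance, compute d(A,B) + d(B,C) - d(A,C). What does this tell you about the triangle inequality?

d(A,B) = √(9² + 8² + 1²) = √146 ≈ 12.083, d(B,C) = √(5² + 0² + 5²) = √50 ≈ 7.0711, d(A,C) = √(4² + 8² + 6²) = √116 ≈ 10.7703.
d(A,B) + d(B,C) - d(A,C) = 12.083 + 7.0711 - 10.7703 = 19.1541 - 10.7703 = 8.3838 (to 4 decimal places). This is ≥ 0, so the triangle inequality holds for these points.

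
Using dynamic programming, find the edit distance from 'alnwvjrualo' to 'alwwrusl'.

Let D[i][j] be the edit distance between the first i characters of 'alnwvjrualo' and the first j characters of 'alwwrusl', with D[i][0] = i, D[0][j] = j, and D[i][j] = D[i-1][j-1] if the characters match, else 1 + min(D[i-1][j], D[i][j-1], D[i-1][j-1]). Filling the table (rows: prefixes of 'alnwvjrualo', columns: prefixes of 'alwwrusl'):
     ε  a  l  w  w  r  u  s  l
  ε  0  1  2  3  4  5  6  7  8
  a  1  0  1  2  3  4  5  6  7
  l  2  1  0  1  2  3  4  5  6
  n  3  2  1  1  2  3  4  5  6
  w  4  3  2  1  1  2  3  4  5
  v  5  4  3  2  2  2  3  4  5
  j  6  5  4  3  3  3  3  4  5
  r  7  6  5  4  4  3  4  4  5
  u  8  7  6  5  5  4  3  4  5
  a  9  8  7  6  6  5  4  4  5
  l 10  9  8  7  7  6  5  5  4
  o 11 10  9  8  8  7  6  6  5
The bottom-right entry gives D[11][8] = 5, so no sequence of fewer than 5 edits works. Backtracking through the table gives one optimal edit sequence (5 edits):
  alnwvjrualo → alwvjrualo (del n @3)
  alwvjrualo → alwjrualo (del v @4)
  alwjrualo → alwwrualo (sub j→w @4)
  alwwrualo → alwwruslo (sub a→s @7)
  alwwruslo → alwwrusl (del o @9)
Edit distance = 5.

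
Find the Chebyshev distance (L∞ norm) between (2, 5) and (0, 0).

max(|x_i - y_i|) = max(|2 - 0|, |5 - 0|) = max(2, 5) = 5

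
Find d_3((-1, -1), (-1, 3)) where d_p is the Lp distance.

(Σ|x_i - y_i|^3)^(1/3) = (|-1 - (-1)|^3 + |-1 - 3|^3)^(1/3)
= (0^3 + 4^3)^(1/3) = (0 + 64)^(1/3) = (64)^(1/3) = 4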